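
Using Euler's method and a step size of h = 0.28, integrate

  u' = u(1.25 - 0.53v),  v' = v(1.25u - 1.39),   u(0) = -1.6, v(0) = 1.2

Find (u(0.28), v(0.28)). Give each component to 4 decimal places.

-1.8751, 0.0610

Euler on (u,v): u_{n+1} = u_n + h·u', v_{n+1} = v_n + h·v'.
0.000000: (-1.600000, 1.200000); f=(-0.982400, -4.068000) → (-1.875072, 0.060960)
(u(0.28), v(0.28)) ≈ (-1.8751, 0.0610)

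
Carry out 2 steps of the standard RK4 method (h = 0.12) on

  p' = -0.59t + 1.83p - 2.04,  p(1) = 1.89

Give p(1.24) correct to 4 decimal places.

RK4: k1 = f(t_n, p_n); k2 = f(t_n + h/2, p_n + (h/2)·k1); k3 = f(t_n + h/2, p_n + (h/2)·k2); k4 = f(t_n + h, p_n + h·k3); p_{n+1} = p_n + (h/6)·(k1 + 2k2 + 2k3 + k4).
t=1.000000, p=1.890000:
  k1 = f(1.000000, 1.890000) = 0.828700
  k2 = f(1.060000, 1.939722) = 0.884291
  k3 = f(1.060000, 1.943057) = 0.890395
  k4 = f(1.120000, 1.996847) = 0.953431
  p ← 1.890000 + (0.12/6)·(k1 + 2k2 + 2k3 + k4) = 1.996630
t=1.120000, p=1.996630:
  k1 = f(1.120000, 1.996630) = 0.953033
  k2 = f(1.180000, 2.053812) = 1.022276
  k3 = f(1.180000, 2.057967) = 1.029879
  k4 = f(1.240000, 2.120216) = 1.108394
  p ← 1.996630 + (0.12/6)·(k1 + 2k2 + 2k3 + k4) = 2.119945
p(1.24) ≈ 2.1199

2.1199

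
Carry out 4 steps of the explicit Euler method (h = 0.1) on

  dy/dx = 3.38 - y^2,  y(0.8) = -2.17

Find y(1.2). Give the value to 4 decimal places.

-3.2146

Euler: y_{n+1} = y_n + h·f(x_n, y_n).
x=0.800000, y=-2.170000: f=-1.328900 → y ← -2.170000 + 0.1·(-1.328900) = -2.302890
x=0.900000, y=-2.302890: f=-1.923302 → y ← -2.302890 + 0.1·(-1.923302) = -2.495220
x=1.000000, y=-2.495220: f=-2.846124 → y ← -2.495220 + 0.1·(-2.846124) = -2.779833
x=1.100000, y=-2.779833: f=-4.347469 → y ← -2.779833 + 0.1·(-4.347469) = -3.214580
y(1.2) ≈ -3.2146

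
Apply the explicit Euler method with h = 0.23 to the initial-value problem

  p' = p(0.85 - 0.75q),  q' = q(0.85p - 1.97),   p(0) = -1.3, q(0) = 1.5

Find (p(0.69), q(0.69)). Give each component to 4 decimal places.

-1.5983, 0.0380

Euler on (p,q): p_{n+1} = p_n + h·p', q_{n+1} = q_n + h·q'.
0.000000: (-1.300000, 1.500000); f=(0.357500, -4.612500) → (-1.217775, 0.439125)
0.230000: (-1.217775, 0.439125); f=(-0.634042, -1.319618) → (-1.363605, 0.135613)
0.460000: (-1.363605, 0.135613); f=(-1.020372, -0.424341) → (-1.598290, 0.038014)
(p(0.69), q(0.69)) ≈ (-1.5983, 0.0380)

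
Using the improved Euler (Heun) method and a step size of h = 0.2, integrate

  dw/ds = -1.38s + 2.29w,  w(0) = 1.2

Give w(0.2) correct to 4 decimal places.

Heun: k1 = f(s_n, w_n); k2 = f(s_n + h, w_n + h·k1); w_{n+1} = w_n + (h/2)·(k1 + k2).
s=0.000000, w=1.200000:
  k1 = f(0.000000, 1.200000) = 2.748000
  k2 = f(0.200000, 1.749600) = 3.730584
  w ← 1.200000 + (0.2/2)·(2.748000 + 3.730584) = 1.847858
w(0.2) ≈ 1.8479

1.8479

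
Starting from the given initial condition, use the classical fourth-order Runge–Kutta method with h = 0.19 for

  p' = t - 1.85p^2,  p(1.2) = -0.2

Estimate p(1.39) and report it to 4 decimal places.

0.0419

RK4: k1 = f(t_n, p_n); k2 = f(t_n + h/2, p_n + (h/2)·k1); k3 = f(t_n + h/2, p_n + (h/2)·k2); k4 = f(t_n + h, p_n + h·k3); p_{n+1} = p_n + (h/6)·(k1 + 2k2 + 2k3 + k4).
t=1.200000, p=-0.200000:
  k1 = f(1.200000, -0.200000) = 1.126000
  k2 = f(1.295000, -0.093030) = 1.278989
  k3 = f(1.295000, -0.078496) = 1.283601
  k4 = f(1.390000, 0.043884) = 1.386437
  p ← -0.200000 + (0.19/6)·(k1 + 2k2 + 2k3 + k4) = 0.041858
p(1.39) ≈ 0.0419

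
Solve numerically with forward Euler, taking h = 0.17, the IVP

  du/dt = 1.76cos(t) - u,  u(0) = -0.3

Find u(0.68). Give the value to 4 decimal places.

0.7271

Euler: u_{n+1} = u_n + h·f(t_n, u_n).
t=0.000000, u=-0.300000: f=2.060000 → u ← -0.300000 + 0.17·2.060000 = 0.050200
t=0.170000, u=0.050200: f=1.684429 → u ← 0.050200 + 0.17·1.684429 = 0.336553
t=0.340000, u=0.336553: f=1.322695 → u ← 0.336553 + 0.17·1.322695 = 0.561411
t=0.510000, u=0.561411: f=0.974619 → u ← 0.561411 + 0.17·0.974619 = 0.727096
u(0.68) ≈ 0.7271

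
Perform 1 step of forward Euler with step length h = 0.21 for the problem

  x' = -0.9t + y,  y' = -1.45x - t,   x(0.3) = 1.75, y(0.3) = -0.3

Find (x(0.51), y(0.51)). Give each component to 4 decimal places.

Euler on (x,y): x_{n+1} = x_n + h·x', y_{n+1} = y_n + h·y'.
0.300000: (1.750000, -0.300000); f=(-0.570000, -2.837500) → (1.630300, -0.895875)
(x(0.51), y(0.51)) ≈ (1.6303, -0.8959)

1.6303, -0.8959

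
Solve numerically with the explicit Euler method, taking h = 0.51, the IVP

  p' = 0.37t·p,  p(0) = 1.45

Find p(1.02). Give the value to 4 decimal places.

Euler: p_{n+1} = p_n + h·f(t_n, p_n).
t=0.000000, p=1.450000: f=0.000000 → p ← 1.450000 + 0.51·0.000000 = 1.450000
t=0.510000, p=1.450000: f=0.273615 → p ← 1.450000 + 0.51·0.273615 = 1.589544
p(1.02) ≈ 1.5895

1.5895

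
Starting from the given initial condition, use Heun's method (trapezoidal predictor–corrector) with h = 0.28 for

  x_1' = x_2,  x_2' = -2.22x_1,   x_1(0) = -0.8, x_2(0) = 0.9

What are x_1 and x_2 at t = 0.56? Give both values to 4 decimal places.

-0.0674, 1.5015

Heun on (x_1,x_2): k1 = f(t_n, state_n); k2 = f(t_n + h, state_n + h·k1); state_{n+1} = state_n + (h/2)·(k1 + k2).
0.000000: (-0.800000, 0.900000)
  k1 = (0.900000, 1.776000)
  predictor → (-0.548000, 1.397280)
  k2 = (1.397280, 1.216560)
  → (-0.478381, 1.318958)
0.280000: (-0.478381, 1.318958)
  k1 = (1.318958, 1.062005)
  predictor → (-0.109072, 1.616320)
  k2 = (1.616320, 0.242141)
  → (-0.067442, 1.501539)
(x_1(0.56), x_2(0.56)) ≈ (-0.0674, 1.5015)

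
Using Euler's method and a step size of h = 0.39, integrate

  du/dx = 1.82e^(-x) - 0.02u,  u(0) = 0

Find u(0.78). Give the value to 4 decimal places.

Euler: u_{n+1} = u_n + h·f(x_n, u_n).
x=0.000000, u=0.000000: f=1.820000 → u ← 0.000000 + 0.39·1.820000 = 0.709800
x=0.390000, u=0.709800: f=1.218048 → u ← 0.709800 + 0.39·1.218048 = 1.184839
u(0.78) ≈ 1.1848

1.1848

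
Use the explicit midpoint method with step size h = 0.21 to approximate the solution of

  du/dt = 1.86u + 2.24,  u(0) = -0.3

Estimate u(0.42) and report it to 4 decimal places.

0.7415

Midpoint: k1 = f(t_n, u_n); k2 = f(t_n + h/2, u_n + (h/2)·k1); u_{n+1} = u_n + h·k2.
t=0.000000, u=-0.300000:
  k1 = f(0.000000, -0.300000) = 1.682000
  k2 = f(0.105000, -0.123390) = 2.010495
  u ← -0.300000 + 0.21·2.010495 = 0.122204
t=0.210000, u=0.122204:
  k1 = f(0.210000, 0.122204) = 2.467299
  k2 = f(0.315000, 0.381270) = 2.949163
  u ← 0.122204 + 0.21·2.949163 = 0.741528
u(0.42) ≈ 0.7415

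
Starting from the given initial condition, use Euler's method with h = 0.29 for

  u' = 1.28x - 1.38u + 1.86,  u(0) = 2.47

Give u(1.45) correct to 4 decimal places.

2.1599

Euler: u_{n+1} = u_n + h·f(x_n, u_n).
x=0.000000, u=2.470000: f=-1.548600 → u ← 2.470000 + 0.29·(-1.548600) = 2.020906
x=0.290000, u=2.020906: f=-0.557650 → u ← 2.020906 + 0.29·(-0.557650) = 1.859187
x=0.580000, u=1.859187: f=0.036721 → u ← 1.859187 + 0.29·0.036721 = 1.869837
x=0.870000, u=1.869837: f=0.393225 → u ← 1.869837 + 0.29·0.393225 = 1.983872
x=1.160000, u=1.983872: f=0.607057 → u ← 1.983872 + 0.29·0.607057 = 2.159918
u(1.45) ≈ 2.1599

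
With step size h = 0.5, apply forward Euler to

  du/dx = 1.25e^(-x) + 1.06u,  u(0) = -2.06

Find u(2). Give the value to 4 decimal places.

-7.6713

Euler: u_{n+1} = u_n + h·f(x_n, u_n).
x=0.000000, u=-2.060000: f=-0.933600 → u ← -2.060000 + 0.5·(-0.933600) = -2.526800
x=0.500000, u=-2.526800: f=-1.920245 → u ← -2.526800 + 0.5·(-1.920245) = -3.486922
x=1.000000, u=-3.486922: f=-3.236288 → u ← -3.486922 + 0.5·(-3.236288) = -5.105067
x=1.500000, u=-5.105067: f=-5.132458 → u ← -5.105067 + 0.5·(-5.132458) = -7.671295
u(2) ≈ -7.6713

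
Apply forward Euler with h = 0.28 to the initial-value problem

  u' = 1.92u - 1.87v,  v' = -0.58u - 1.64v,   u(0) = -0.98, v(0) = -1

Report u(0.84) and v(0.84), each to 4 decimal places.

-1.9929, 0.1878

Euler on (u,v): u_{n+1} = u_n + h·u', v_{n+1} = v_n + h·v'.
0.000000: (-0.980000, -1.000000); f=(-0.011600, 2.208400) → (-0.983248, -0.381648)
0.280000: (-0.983248, -0.381648); f=(-1.174154, 1.196187) → (-1.312011, -0.046716)
0.560000: (-1.312011, -0.046716); f=(-2.431703, 0.837580) → (-1.992888, 0.187807)
(u(0.84), v(0.84)) ≈ (-1.9929, 0.1878)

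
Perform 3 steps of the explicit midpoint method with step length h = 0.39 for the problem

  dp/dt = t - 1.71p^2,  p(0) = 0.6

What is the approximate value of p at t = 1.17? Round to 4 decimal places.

Midpoint: k1 = f(t_n, p_n); k2 = f(t_n + h/2, p_n + (h/2)·k1); p_{n+1} = p_n + h·k2.
t=0.000000, p=0.600000:
  k1 = f(0.000000, 0.600000) = -0.615600
  k2 = f(0.195000, 0.479958) = -0.198915
  p ← 0.600000 + 0.39·(-0.198915) = 0.522423
t=0.390000, p=0.522423:
  k1 = f(0.390000, 0.522423) = -0.076703
  k2 = f(0.585000, 0.507466) = 0.144638
  p ← 0.522423 + 0.39·0.144638 = 0.578832
t=0.780000, p=0.578832:
  k1 = f(0.780000, 0.578832) = 0.207071
  k2 = f(0.975000, 0.619211) = 0.319349
  p ← 0.578832 + 0.39·0.319349 = 0.703378
p(1.17) ≈ 0.7034

0.7034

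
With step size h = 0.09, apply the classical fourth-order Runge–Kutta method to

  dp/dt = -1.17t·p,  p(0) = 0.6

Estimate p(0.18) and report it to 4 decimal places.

RK4: k1 = f(t_n, p_n); k2 = f(t_n + h/2, p_n + (h/2)·k1); k3 = f(t_n + h/2, p_n + (h/2)·k2); k4 = f(t_n + h, p_n + h·k3); p_{n+1} = p_n + (h/6)·(k1 + 2k2 + 2k3 + k4).
t=0.000000, p=0.600000:
  k1 = f(0.000000, 0.600000) = 0.000000
  k2 = f(0.045000, 0.600000) = -0.031590
  k3 = f(0.045000, 0.598578) = -0.031515
  k4 = f(0.090000, 0.597164) = -0.062881
  p ← 0.600000 + (0.09/6)·(k1 + 2k2 + 2k3 + k4) = 0.597164
t=0.090000, p=0.597164:
  k1 = f(0.090000, 0.597164) = -0.062881
  k2 = f(0.135000, 0.594334) = -0.093875
  k3 = f(0.135000, 0.592939) = -0.093655
  k4 = f(0.180000, 0.588735) = -0.123988
  p ← 0.597164 + (0.09/6)·(k1 + 2k2 + 2k3 + k4) = 0.588735
p(0.18) ≈ 0.5887

0.5887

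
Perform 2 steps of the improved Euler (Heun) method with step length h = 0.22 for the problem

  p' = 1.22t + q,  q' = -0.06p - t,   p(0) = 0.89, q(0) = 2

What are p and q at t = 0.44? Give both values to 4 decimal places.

1.8710, 1.8674

Heun on (p,q): k1 = f(t_n, state_n); k2 = f(t_n + h, state_n + h·k1); state_{n+1} = state_n + (h/2)·(k1 + k2).
0.000000: (0.890000, 2.000000)
  k1 = (2.000000, -0.053400)
  predictor → (1.330000, 1.988252)
  k2 = (2.256652, -0.299800)
  → (1.358232, 1.961148)
0.220000: (1.358232, 1.961148)
  k1 = (2.229548, -0.301494)
  predictor → (1.848732, 1.894819)
  k2 = (2.431619, -0.550924)
  → (1.870960, 1.867382)
(p(0.44), q(0.44)) ≈ (1.8710, 1.8674)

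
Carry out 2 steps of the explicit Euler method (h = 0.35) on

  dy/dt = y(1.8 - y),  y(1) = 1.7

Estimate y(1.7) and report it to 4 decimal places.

Euler: y_{n+1} = y_n + h·f(t_n, y_n).
t=1.000000, y=1.700000: f=0.170000 → y ← 1.700000 + 0.35·0.170000 = 1.759500
t=1.350000, y=1.759500: f=0.071260 → y ← 1.759500 + 0.35·0.071260 = 1.784441
y(1.7) ≈ 1.7844

1.7844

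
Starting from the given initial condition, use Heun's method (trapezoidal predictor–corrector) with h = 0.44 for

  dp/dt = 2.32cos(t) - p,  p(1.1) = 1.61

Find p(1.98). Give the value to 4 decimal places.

Heun: k1 = f(t_n, p_n); k2 = f(t_n + h, p_n + h·k1); p_{n+1} = p_n + (h/2)·(k1 + k2).
t=1.100000, p=1.610000:
  k1 = f(1.100000, 1.610000) = -0.557657
  k2 = f(1.540000, 1.364631) = -1.293195
  p ← 1.610000 + (0.44/2)·(-0.557657 + (-1.293195)) = 1.202813
t=1.540000, p=1.202813:
  k1 = f(1.540000, 1.202813) = -1.131376
  k2 = f(1.980000, 0.705007) = -1.628086
  p ← 1.202813 + (0.44/2)·(-1.131376 + (-1.628086)) = 0.595731
p(1.98) ≈ 0.5957

0.5957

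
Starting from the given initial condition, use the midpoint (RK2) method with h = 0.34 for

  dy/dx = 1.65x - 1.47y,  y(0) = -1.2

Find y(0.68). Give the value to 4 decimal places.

Midpoint: k1 = f(x_n, y_n); k2 = f(x_n + h/2, y_n + (h/2)·k1); y_{n+1} = y_n + h·k2.
x=0.000000, y=-1.200000:
  k1 = f(0.000000, -1.200000) = 1.764000
  k2 = f(0.170000, -0.900120) = 1.603676
  y ← -1.200000 + 0.34·1.603676 = -0.654750
x=0.340000, y=-0.654750:
  k1 = f(0.340000, -0.654750) = 1.523483
  k2 = f(0.510000, -0.395758) = 1.423264
  y ← -0.654750 + 0.34·1.423264 = -0.170840
y(0.68) ≈ -0.1708

-0.1708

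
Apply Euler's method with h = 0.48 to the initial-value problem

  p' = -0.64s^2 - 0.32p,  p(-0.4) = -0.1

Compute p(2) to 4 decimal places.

-1.1299

Euler: p_{n+1} = p_n + h·f(s_n, p_n).
s=-0.400000, p=-0.100000: f=-0.070400 → p ← -0.100000 + 0.48·(-0.070400) = -0.133792
s=0.080000, p=-0.133792: f=0.038717 → p ← -0.133792 + 0.48·0.038717 = -0.115208
s=0.560000, p=-0.115208: f=-0.163838 → p ← -0.115208 + 0.48·(-0.163838) = -0.193850
s=1.040000, p=-0.193850: f=-0.630192 → p ← -0.193850 + 0.48·(-0.630192) = -0.496342
s=1.520000, p=-0.496342: f=-1.319827 → p ← -0.496342 + 0.48·(-1.319827) = -1.129859
p(2) ≈ -1.1299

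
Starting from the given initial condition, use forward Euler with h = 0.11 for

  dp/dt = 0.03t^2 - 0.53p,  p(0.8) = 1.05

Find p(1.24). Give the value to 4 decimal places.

0.8374

Euler: p_{n+1} = p_n + h·f(t_n, p_n).
t=0.800000, p=1.050000: f=-0.537300 → p ← 1.050000 + 0.11·(-0.537300) = 0.990897
t=0.910000, p=0.990897: f=-0.500332 → p ← 0.990897 + 0.11·(-0.500332) = 0.935860
t=1.020000, p=0.935860: f=-0.464794 → p ← 0.935860 + 0.11·(-0.464794) = 0.884733
t=1.130000, p=0.884733: f=-0.430602 → p ← 0.884733 + 0.11·(-0.430602) = 0.837367
p(1.24) ≈ 0.8374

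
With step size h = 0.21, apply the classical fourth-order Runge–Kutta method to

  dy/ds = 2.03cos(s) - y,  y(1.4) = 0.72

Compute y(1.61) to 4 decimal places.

0.6074

RK4: k1 = f(s_n, y_n); k2 = f(s_n + h/2, y_n + (h/2)·k1); k3 = f(s_n + h/2, y_n + (h/2)·k2); k4 = f(s_n + h, y_n + h·k3); y_{n+1} = y_n + (h/6)·(k1 + 2k2 + 2k3 + k4).
s=1.400000, y=0.720000:
  k1 = f(1.400000, 0.720000) = -0.374967
  k2 = f(1.505000, 0.680628) = -0.547158
  k3 = f(1.505000, 0.662548) = -0.529078
  k4 = f(1.610000, 0.608894) = -0.688457
  y ← 0.720000 + (0.21/6)·(k1 + 2k2 + 2k3 + k4) = 0.607444
y(1.61) ≈ 0.6074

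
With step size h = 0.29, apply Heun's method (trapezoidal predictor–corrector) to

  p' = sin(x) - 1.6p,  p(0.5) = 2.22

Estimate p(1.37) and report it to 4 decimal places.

Heun: k1 = f(x_n, p_n); k2 = f(x_n + h, p_n + h·k1); p_{n+1} = p_n + (h/2)·(k1 + k2).
x=0.500000, p=2.220000:
  k1 = f(0.500000, 2.220000) = -3.072574
  k2 = f(0.790000, 1.328953) = -1.415972
  p ← 2.220000 + (0.29/2)·(-3.072574 + (-1.415972)) = 1.569161
x=0.790000, p=1.569161:
  k1 = f(0.790000, 1.569161) = -1.800304
  k2 = f(1.080000, 1.047073) = -0.793358
  p ← 1.569161 + (0.29/2)·(-1.800304 + (-0.793358)) = 1.193080
x=1.080000, p=1.193080:
  k1 = f(1.080000, 1.193080) = -1.026970
  k2 = f(1.370000, 0.895258) = -0.452506
  p ← 1.193080 + (0.29/2)·(-1.026970 + (-0.452506)) = 0.978556
p(1.37) ≈ 0.9786

0.9786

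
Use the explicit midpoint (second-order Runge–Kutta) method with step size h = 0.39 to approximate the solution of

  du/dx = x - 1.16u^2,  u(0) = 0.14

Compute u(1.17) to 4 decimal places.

0.6610

Midpoint: k1 = f(x_n, u_n); k2 = f(x_n + h/2, u_n + (h/2)·k1); u_{n+1} = u_n + h·k2.
x=0.000000, u=0.140000:
  k1 = f(0.000000, 0.140000) = -0.022736
  k2 = f(0.195000, 0.135566) = 0.173681
  u ← 0.140000 + 0.39·0.173681 = 0.207736
x=0.390000, u=0.207736:
  k1 = f(0.390000, 0.207736) = 0.339941
  k2 = f(0.585000, 0.274024) = 0.497896
  u ← 0.207736 + 0.39·0.497896 = 0.401915
x=0.780000, u=0.401915:
  k1 = f(0.780000, 0.401915) = 0.592618
  k2 = f(0.975000, 0.517476) = 0.664374
  u ← 0.401915 + 0.39·0.664374 = 0.661021
u(1.17) ≈ 0.6610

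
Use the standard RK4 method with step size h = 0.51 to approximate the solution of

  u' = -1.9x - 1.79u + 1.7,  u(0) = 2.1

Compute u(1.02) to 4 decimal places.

RK4: k1 = f(x_n, u_n); k2 = f(x_n + h/2, u_n + (h/2)·k1); k3 = f(x_n + h/2, u_n + (h/2)·k2); k4 = f(x_n + h, u_n + h·k3); u_{n+1} = u_n + (h/6)·(k1 + 2k2 + 2k3 + k4).
x=0.000000, u=2.100000:
  k1 = f(0.000000, 2.100000) = -2.059000
  k2 = f(0.255000, 1.574955) = -1.603669
  k3 = f(0.255000, 1.691064) = -1.811505
  k4 = f(0.510000, 1.176132) = -1.374277
  u ← 2.100000 + (0.51/6)·(k1 + 2k2 + 2k3 + k4) = 1.227592
x=0.510000, u=1.227592:
  k1 = f(0.510000, 1.227592) = -1.466389
  k2 = f(0.765000, 0.853663) = -1.281556
  k3 = f(0.765000, 0.900795) = -1.365923
  k4 = f(1.020000, 0.530971) = -1.188438
  u ← 1.227592 + (0.51/6)·(k1 + 2k2 + 2k3 + k4) = 0.551860
u(1.02) ≈ 0.5519

0.5519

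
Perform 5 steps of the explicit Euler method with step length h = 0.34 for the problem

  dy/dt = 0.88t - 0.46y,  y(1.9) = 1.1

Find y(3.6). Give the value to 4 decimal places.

3.4220

Euler: y_{n+1} = y_n + h·f(t_n, y_n).
t=1.900000, y=1.100000: f=1.166000 → y ← 1.100000 + 0.34·1.166000 = 1.496440
t=2.240000, y=1.496440: f=1.282838 → y ← 1.496440 + 0.34·1.282838 = 1.932605
t=2.580000, y=1.932605: f=1.381402 → y ← 1.932605 + 0.34·1.381402 = 2.402281
t=2.920000, y=2.402281: f=1.464551 → y ← 2.402281 + 0.34·1.464551 = 2.900229
t=3.260000, y=2.900229: f=1.534695 → y ← 2.900229 + 0.34·1.534695 = 3.422025
y(3.6) ≈ 3.4220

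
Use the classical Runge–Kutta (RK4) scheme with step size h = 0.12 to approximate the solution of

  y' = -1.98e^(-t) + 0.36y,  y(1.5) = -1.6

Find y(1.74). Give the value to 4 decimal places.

RK4: k1 = f(t_n, y_n); k2 = f(t_n + h/2, y_n + (h/2)·k1); k3 = f(t_n + h/2, y_n + (h/2)·k2); k4 = f(t_n + h, y_n + h·k3); y_{n+1} = y_n + (h/6)·(k1 + 2k2 + 2k3 + k4).
t=1.500000, y=-1.600000:
  k1 = f(1.500000, -1.600000) = -1.017798
  k2 = f(1.560000, -1.661068) = -1.014054
  k3 = f(1.560000, -1.660843) = -1.013973
  k4 = f(1.620000, -1.721677) = -1.011643
  y ← -1.600000 + (0.12/6)·(k1 + 2k2 + 2k3 + k4) = -1.721710
t=1.620000, y=-1.721710:
  k1 = f(1.620000, -1.721710) = -1.011655
  k2 = f(1.680000, -1.782409) = -1.010688
  k3 = f(1.680000, -1.782351) = -1.010667
  k4 = f(1.740000, -1.842990) = -1.011007
  y ← -1.721710 + (0.12/6)·(k1 + 2k2 + 2k3 + k4) = -1.843017
y(1.74) ≈ -1.8430

-1.8430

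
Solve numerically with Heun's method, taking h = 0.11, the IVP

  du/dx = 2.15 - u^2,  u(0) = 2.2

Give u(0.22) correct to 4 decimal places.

1.8195

Heun: k1 = f(x_n, u_n); k2 = f(x_n + h, u_n + h·k1); u_{n+1} = u_n + (h/2)·(k1 + k2).
x=0.000000, u=2.200000:
  k1 = f(0.000000, 2.200000) = -2.690000
  k2 = f(0.110000, 1.904100) = -1.475597
  u ← 2.200000 + (0.11/2)·(-2.690000 + (-1.475597)) = 1.970892
x=0.110000, u=1.970892:
  k1 = f(0.110000, 1.970892) = -1.734416
  k2 = f(0.220000, 1.780106) = -1.018779
  u ← 1.970892 + (0.11/2)·(-1.734416 + (-1.018779)) = 1.819466
u(0.22) ≈ 1.8195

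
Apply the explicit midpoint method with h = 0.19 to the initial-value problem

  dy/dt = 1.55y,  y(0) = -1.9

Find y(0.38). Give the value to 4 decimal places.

Midpoint: k1 = f(t_n, y_n); k2 = f(t_n + h/2, y_n + (h/2)·k1); y_{n+1} = y_n + h·k2.
t=0.000000, y=-1.900000:
  k1 = f(0.000000, -1.900000) = -2.945000
  k2 = f(0.095000, -2.179775) = -3.378651
  y ← -1.900000 + 0.19·(-3.378651) = -2.541944
t=0.190000, y=-2.541944:
  k1 = f(0.190000, -2.541944) = -3.940013
  k2 = f(0.285000, -2.916245) = -4.520180
  y ← -2.541944 + 0.19·(-4.520180) = -3.400778
y(0.38) ≈ -3.4008

-3.4008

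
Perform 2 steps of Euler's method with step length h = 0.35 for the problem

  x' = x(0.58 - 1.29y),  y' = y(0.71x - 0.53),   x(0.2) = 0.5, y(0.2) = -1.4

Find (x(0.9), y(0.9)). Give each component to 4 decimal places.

Euler on (x,y): x_{n+1} = x_n + h·x', y_{n+1} = y_n + h·y'.
0.200000: (0.500000, -1.400000); f=(1.193000, 0.245000) → (0.917550, -1.314250)
0.550000: (0.917550, -1.314250); f=(2.087777, -0.159629) → (1.648272, -1.370120)
(x(0.9), y(0.9)) ≈ (1.6483, -1.3701)

1.6483, -1.3701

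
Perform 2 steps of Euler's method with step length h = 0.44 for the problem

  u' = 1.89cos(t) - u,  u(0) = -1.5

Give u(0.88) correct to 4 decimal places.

0.7477

Euler: u_{n+1} = u_n + h·f(t_n, u_n).
t=0.000000, u=-1.500000: f=3.390000 → u ← -1.500000 + 0.44·3.390000 = -0.008400
t=0.440000, u=-0.008400: f=1.718381 → u ← -0.008400 + 0.44·1.718381 = 0.747687
u(0.88) ≈ 0.7477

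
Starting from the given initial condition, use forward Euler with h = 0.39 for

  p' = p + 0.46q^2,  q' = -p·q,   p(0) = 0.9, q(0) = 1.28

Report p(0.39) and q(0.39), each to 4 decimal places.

1.5449, 0.8307

Euler on (p,q): p_{n+1} = p_n + h·p', q_{n+1} = q_n + h·q'.
0.000000: (0.900000, 1.280000); f=(1.653664, -1.152000) → (1.544929, 0.830720)
(p(0.39), q(0.39)) ≈ (1.5449, 0.8307)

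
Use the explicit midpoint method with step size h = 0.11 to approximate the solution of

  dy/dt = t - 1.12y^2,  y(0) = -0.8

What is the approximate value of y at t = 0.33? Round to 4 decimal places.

-1.0636

Midpoint: k1 = f(t_n, y_n); k2 = f(t_n + h/2, y_n + (h/2)·k1); y_{n+1} = y_n + h·k2.
t=0.000000, y=-0.800000:
  k1 = f(0.000000, -0.800000) = -0.716800
  k2 = f(0.055000, -0.839424) = -0.734189
  y ← -0.800000 + 0.11·(-0.734189) = -0.880761
t=0.110000, y=-0.880761:
  k1 = f(0.110000, -0.880761) = -0.758828
  k2 = f(0.165000, -0.922496) = -0.788119
  y ← -0.880761 + 0.11·(-0.788119) = -0.967454
t=0.220000, y=-0.967454:
  k1 = f(0.220000, -0.967454) = -0.828283
  k2 = f(0.275000, -1.013009) = -0.874331
  y ← -0.967454 + 0.11·(-0.874331) = -1.063630
y(0.33) ≈ -1.0636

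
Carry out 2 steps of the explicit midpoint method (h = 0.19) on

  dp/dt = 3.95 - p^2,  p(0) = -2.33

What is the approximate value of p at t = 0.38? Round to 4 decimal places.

Midpoint: k1 = f(t_n, p_n); k2 = f(t_n + h/2, p_n + (h/2)·k1); p_{n+1} = p_n + h·k2.
t=0.000000, p=-2.330000:
  k1 = f(0.000000, -2.330000) = -1.478900
  k2 = f(0.095000, -2.470496) = -2.153348
  p ← -2.330000 + 0.19·(-2.153348) = -2.739136
t=0.190000, p=-2.739136:
  k1 = f(0.190000, -2.739136) = -3.552867
  k2 = f(0.285000, -3.076658) = -5.515827
  p ← -2.739136 + 0.19·(-5.515827) = -3.787143
p(0.38) ≈ -3.7871

-3.7871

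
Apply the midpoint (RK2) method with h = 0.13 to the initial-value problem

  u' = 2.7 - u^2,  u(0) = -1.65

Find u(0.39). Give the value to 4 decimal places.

-1.6672

Midpoint: k1 = f(t_n, u_n); k2 = f(t_n + h/2, u_n + (h/2)·k1); u_{n+1} = u_n + h·k2.
t=0.000000, u=-1.650000:
  k1 = f(0.000000, -1.650000) = -0.022500
  k2 = f(0.065000, -1.651462) = -0.027328
  u ← -1.650000 + 0.13·(-0.027328) = -1.653553
t=0.130000, u=-1.653553:
  k1 = f(0.130000, -1.653553) = -0.034237
  k2 = f(0.195000, -1.655778) = -0.041601
  u ← -1.653553 + 0.13·(-0.041601) = -1.658961
t=0.260000, u=-1.658961:
  k1 = f(0.260000, -1.658961) = -0.052151
  k2 = f(0.325000, -1.662351) = -0.063410
  u ← -1.658961 + 0.13·(-0.063410) = -1.667204
u(0.39) ≈ -1.6672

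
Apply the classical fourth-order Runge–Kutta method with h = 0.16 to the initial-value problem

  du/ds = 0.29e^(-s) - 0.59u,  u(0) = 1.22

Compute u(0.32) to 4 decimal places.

1.0821

RK4: k1 = f(s_n, u_n); k2 = f(s_n + h/2, u_n + (h/2)·k1); k3 = f(s_n + h/2, u_n + (h/2)·k2); k4 = f(s_n + h, u_n + h·k3); u_{n+1} = u_n + (h/6)·(k1 + 2k2 + 2k3 + k4).
s=0.000000, u=1.220000:
  k1 = f(0.000000, 1.220000) = -0.429800
  k2 = f(0.080000, 1.185616) = -0.431810
  k3 = f(0.080000, 1.185455) = -0.431715
  k4 = f(0.160000, 1.150926) = -0.431924
  u ← 1.220000 + (0.16/6)·(k1 + 2k2 + 2k3 + k4) = 1.150966
s=0.160000, u=1.150966:
  k1 = f(0.160000, 1.150966) = -0.431948
  k2 = f(0.240000, 1.116410) = -0.430560
  k3 = f(0.240000, 1.116521) = -0.430625
  k4 = f(0.320000, 1.082066) = -0.427836
  u ← 1.150966 + (0.16/6)·(k1 + 2k2 + 2k3 + k4) = 1.082109
u(0.32) ≈ 1.0821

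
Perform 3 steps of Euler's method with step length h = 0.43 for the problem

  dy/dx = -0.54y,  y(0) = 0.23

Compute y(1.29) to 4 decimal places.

Euler: y_{n+1} = y_n + h·f(x_n, y_n).
x=0.000000, y=0.230000: f=-0.124200 → y ← 0.230000 + 0.43·(-0.124200) = 0.176594
x=0.430000, y=0.176594: f=-0.095361 → y ← 0.176594 + 0.43·(-0.095361) = 0.135589
x=0.860000, y=0.135589: f=-0.073218 → y ← 0.135589 + 0.43·(-0.073218) = 0.104105
y(1.29) ≈ 0.1041

0.1041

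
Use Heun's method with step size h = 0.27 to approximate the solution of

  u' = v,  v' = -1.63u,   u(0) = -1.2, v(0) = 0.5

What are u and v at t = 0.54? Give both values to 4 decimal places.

Heun on (u,v): k1 = f(t_n, state_n); k2 = f(t_n + h, state_n + h·k1); state_{n+1} = state_n + (h/2)·(k1 + k2).
0.000000: (-1.200000, 0.500000)
  k1 = (0.500000, 1.956000)
  predictor → (-1.065000, 1.028120)
  k2 = (1.028120, 1.735950)
  → (-0.993704, 0.998413)
0.270000: (-0.993704, 0.998413)
  k1 = (0.998413, 1.619737)
  predictor → (-0.724132, 1.435742)
  k2 = (1.435742, 1.180336)
  → (-0.665093, 1.376423)
(u(0.54), v(0.54)) ≈ (-0.6651, 1.3764)

-0.6651, 1.3764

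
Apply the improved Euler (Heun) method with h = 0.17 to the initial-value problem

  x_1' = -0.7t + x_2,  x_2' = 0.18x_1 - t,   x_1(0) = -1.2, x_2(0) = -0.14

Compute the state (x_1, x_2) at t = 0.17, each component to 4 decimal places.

-1.2370, -0.1915

Heun on (x_1,x_2): k1 = f(t_n, state_n); k2 = f(t_n + h, state_n + h·k1); state_{n+1} = state_n + (h/2)·(k1 + k2).
0.000000: (-1.200000, -0.140000)
  k1 = (-0.140000, -0.216000)
  predictor → (-1.223800, -0.176720)
  k2 = (-0.295720, -0.390284)
  → (-1.237036, -0.191534)
(x_1(0.17), x_2(0.17)) ≈ (-1.2370, -0.1915)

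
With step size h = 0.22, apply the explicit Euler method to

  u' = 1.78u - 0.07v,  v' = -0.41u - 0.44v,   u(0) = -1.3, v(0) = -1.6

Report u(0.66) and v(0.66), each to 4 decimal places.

-3.4112, -0.7157

Euler on (u,v): u_{n+1} = u_n + h·u', v_{n+1} = v_n + h·v'.
0.000000: (-1.300000, -1.600000); f=(-2.202000, 1.237000) → (-1.784440, -1.327860)
0.220000: (-1.784440, -1.327860); f=(-3.083353, 1.315879) → (-2.462778, -1.038367)
0.440000: (-2.462778, -1.038367); f=(-4.311059, 1.466620) → (-3.411211, -0.715710)
(u(0.66), v(0.66)) ≈ (-3.4112, -0.7157)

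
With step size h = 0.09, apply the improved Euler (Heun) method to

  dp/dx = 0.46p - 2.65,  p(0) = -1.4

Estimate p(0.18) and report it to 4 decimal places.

-2.0180

Heun: k1 = f(x_n, p_n); k2 = f(x_n + h, p_n + h·k1); p_{n+1} = p_n + (h/2)·(k1 + k2).
x=0.000000, p=-1.400000:
  k1 = f(0.000000, -1.400000) = -3.294000
  k2 = f(0.090000, -1.696460) = -3.430372
  p ← -1.400000 + (0.09/2)·(-3.294000 + (-3.430372)) = -1.702597
x=0.090000, p=-1.702597:
  k1 = f(0.090000, -1.702597) = -3.433194
  k2 = f(0.180000, -2.011584) = -3.575329
  p ← -1.702597 + (0.09/2)·(-3.433194 + (-3.575329)) = -2.017980
p(0.18) ≈ -2.0180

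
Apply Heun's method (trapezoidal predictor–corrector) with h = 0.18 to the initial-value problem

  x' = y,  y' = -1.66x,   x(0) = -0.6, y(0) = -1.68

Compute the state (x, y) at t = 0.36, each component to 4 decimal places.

-1.1244, -1.1516

Heun on (x,y): k1 = f(t_n, state_n); k2 = f(t_n + h, state_n + h·k1); state_{n+1} = state_n + (h/2)·(k1 + k2).
0.000000: (-0.600000, -1.680000)
  k1 = (-1.680000, 0.996000)
  predictor → (-0.902400, -1.500720)
  k2 = (-1.500720, 1.497984)
  → (-0.886265, -1.455541)
0.180000: (-0.886265, -1.455541)
  k1 = (-1.455541, 1.471200)
  predictor → (-1.148262, -1.190726)
  k2 = (-1.190726, 1.906115)
  → (-1.124429, -1.151583)
(x(0.36), y(0.36)) ≈ (-1.1244, -1.1516)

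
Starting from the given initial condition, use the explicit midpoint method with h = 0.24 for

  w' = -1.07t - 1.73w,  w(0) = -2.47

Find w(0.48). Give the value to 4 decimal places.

-1.2124

Midpoint: k1 = f(t_n, w_n); k2 = f(t_n + h/2, w_n + (h/2)·k1); w_{n+1} = w_n + h·k2.
t=0.000000, w=-2.470000:
  k1 = f(0.000000, -2.470000) = 4.273100
  k2 = f(0.120000, -1.957228) = 3.257604
  w ← -2.470000 + 0.24·3.257604 = -1.688175
t=0.240000, w=-1.688175:
  k1 = f(0.240000, -1.688175) = 2.663743
  k2 = f(0.360000, -1.368526) = 1.982350
  w ← -1.688175 + 0.24·1.982350 = -1.212411
w(0.48) ≈ -1.2124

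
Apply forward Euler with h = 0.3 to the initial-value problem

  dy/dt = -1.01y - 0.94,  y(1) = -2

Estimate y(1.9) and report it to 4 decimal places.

-1.2928

Euler: y_{n+1} = y_n + h·f(t_n, y_n).
t=1.000000, y=-2.000000: f=1.080000 → y ← -2.000000 + 0.3·1.080000 = -1.676000
t=1.300000, y=-1.676000: f=0.752760 → y ← -1.676000 + 0.3·0.752760 = -1.450172
t=1.600000, y=-1.450172: f=0.524674 → y ← -1.450172 + 0.3·0.524674 = -1.292770
y(1.9) ≈ -1.2928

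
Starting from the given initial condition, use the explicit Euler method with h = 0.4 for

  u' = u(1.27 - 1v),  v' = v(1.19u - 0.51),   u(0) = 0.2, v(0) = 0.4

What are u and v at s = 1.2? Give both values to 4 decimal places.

0.5066, 0.3200

Euler on (u,v): u_{n+1} = u_n + h·u', v_{n+1} = v_n + h·v'.
0.000000: (0.200000, 0.400000); f=(0.174000, -0.108800) → (0.269600, 0.356480)
0.400000: (0.269600, 0.356480); f=(0.246285, -0.067437) → (0.368114, 0.329505)
0.800000: (0.368114, 0.329505); f=(0.346209, -0.023706) → (0.506598, 0.320023)
(u(1.2), v(1.2)) ≈ (0.5066, 0.3200)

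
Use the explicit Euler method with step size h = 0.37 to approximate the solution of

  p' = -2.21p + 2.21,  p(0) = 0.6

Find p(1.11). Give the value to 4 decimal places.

Euler: p_{n+1} = p_n + h·f(x_n, p_n).
x=0.000000, p=0.600000: f=0.884000 → p ← 0.600000 + 0.37·0.884000 = 0.927080
x=0.370000, p=0.927080: f=0.161153 → p ← 0.927080 + 0.37·0.161153 = 0.986707
x=0.740000, p=0.986707: f=0.029378 → p ← 0.986707 + 0.37·0.029378 = 0.997577
p(1.11) ≈ 0.9976

0.9976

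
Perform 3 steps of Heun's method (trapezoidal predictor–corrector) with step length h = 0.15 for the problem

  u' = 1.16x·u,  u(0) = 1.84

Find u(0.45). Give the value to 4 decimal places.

Heun: k1 = f(x_n, u_n); k2 = f(x_n + h, u_n + h·k1); u_{n+1} = u_n + (h/2)·(k1 + k2).
x=0.000000, u=1.840000:
  k1 = f(0.000000, 1.840000) = 0.000000
  k2 = f(0.150000, 1.840000) = 0.320160
  u ← 1.840000 + (0.15/2)·(0.000000 + 0.320160) = 1.864012
x=0.150000, u=1.864012:
  k1 = f(0.150000, 1.864012) = 0.324338
  k2 = f(0.300000, 1.912663) = 0.665607
  u ← 1.864012 + (0.15/2)·(0.324338 + 0.665607) = 1.938258
x=0.300000, u=1.938258:
  k1 = f(0.300000, 1.938258) = 0.674514
  k2 = f(0.450000, 2.039435) = 1.064585
  u ← 1.938258 + (0.15/2)·(0.674514 + 1.064585) = 2.068690
u(0.45) ≈ 2.0687

2.0687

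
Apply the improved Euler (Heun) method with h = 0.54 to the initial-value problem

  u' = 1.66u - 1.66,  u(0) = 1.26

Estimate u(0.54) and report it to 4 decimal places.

Heun: k1 = f(x_n, u_n); k2 = f(x_n + h, u_n + h·k1); u_{n+1} = u_n + (h/2)·(k1 + k2).
x=0.000000, u=1.260000:
  k1 = f(0.000000, 1.260000) = 0.431600
  k2 = f(0.540000, 1.493064) = 0.818486
  u ← 1.260000 + (0.54/2)·(0.431600 + 0.818486) = 1.597523
u(0.54) ≈ 1.5975

1.5975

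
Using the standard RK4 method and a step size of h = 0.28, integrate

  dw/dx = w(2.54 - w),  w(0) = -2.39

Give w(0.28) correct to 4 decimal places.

RK4: k1 = f(x_n, w_n); k2 = f(x_n + h/2, w_n + (h/2)·k1); k3 = f(x_n + h/2, w_n + (h/2)·k2); k4 = f(x_n + h, w_n + h·k3); w_{n+1} = w_n + (h/6)·(k1 + 2k2 + 2k3 + k4).
x=0.000000, w=-2.390000:
  k1 = f(0.000000, -2.390000) = -11.782700
  k2 = f(0.140000, -4.039578) = -26.578719
  k3 = f(0.140000, -6.111021) = -52.866565
  k4 = f(0.280000, -17.192638) = -339.256110
  w ← -2.390000 + (0.28/6)·(k1 + 2k2 + 2k3 + k4) = -26.186704
w(0.28) ≈ -26.1867

-26.1867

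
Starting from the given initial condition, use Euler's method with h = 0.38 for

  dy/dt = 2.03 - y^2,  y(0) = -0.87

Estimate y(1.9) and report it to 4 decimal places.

Euler: y_{n+1} = y_n + h·f(t_n, y_n).
t=0.000000, y=-0.870000: f=1.273100 → y ← -0.870000 + 0.38·1.273100 = -0.386222
t=0.380000, y=-0.386222: f=1.880833 → y ← -0.386222 + 0.38·1.880833 = 0.328494
t=0.760000, y=0.328494: f=1.922091 → y ← 0.328494 + 0.38·1.922091 = 1.058889
t=1.140000, y=1.058889: f=0.908754 → y ← 1.058889 + 0.38·0.908754 = 1.404216
t=1.520000, y=1.404216: f=0.058179 → y ← 1.404216 + 0.38·0.058179 = 1.426323
y(1.9) ≈ 1.4263

1.4263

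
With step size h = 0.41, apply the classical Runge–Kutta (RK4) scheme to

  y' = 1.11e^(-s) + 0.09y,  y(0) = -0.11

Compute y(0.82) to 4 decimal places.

RK4: k1 = f(s_n, y_n); k2 = f(s_n + h/2, y_n + (h/2)·k1); k3 = f(s_n + h/2, y_n + (h/2)·k2); k4 = f(s_n + h, y_n + h·k3); y_{n+1} = y_n + (h/6)·(k1 + 2k2 + 2k3 + k4).
s=0.000000, y=-0.110000:
  k1 = f(0.000000, -0.110000) = 1.100100
  k2 = f(0.205000, 0.115521) = 0.914655
  k3 = f(0.205000, 0.077504) = 0.911234
  k4 = f(0.410000, 0.263606) = 0.760376
  y ← -0.110000 + (0.41/6)·(k1 + 2k2 + 2k3 + k4) = 0.266671
s=0.410000, y=0.266671:
  k1 = f(0.410000, 0.266671) = 0.760652
  k2 = f(0.615000, 0.422604) = 0.638146
  k3 = f(0.615000, 0.397491) = 0.635886
  k4 = f(0.820000, 0.527384) = 0.536344
  y ← 0.266671 + (0.41/6)·(k1 + 2k2 + 2k3 + k4) = 0.529416
y(0.82) ≈ 0.5294

0.5294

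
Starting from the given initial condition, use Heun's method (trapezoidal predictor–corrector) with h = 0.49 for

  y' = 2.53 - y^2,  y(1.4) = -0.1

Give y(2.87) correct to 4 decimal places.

Heun: k1 = f(t_n, y_n); k2 = f(t_n + h, y_n + h·k1); y_{n+1} = y_n + (h/2)·(k1 + k2).
t=1.400000, y=-0.100000:
  k1 = f(1.400000, -0.100000) = 2.520000
  k2 = f(1.890000, 1.134800) = 1.242229
  y ← -0.100000 + (0.49/2)·(2.520000 + 1.242229) = 0.821746
t=1.890000, y=0.821746:
  k1 = f(1.890000, 0.821746) = 1.854733
  k2 = f(2.380000, 1.730565) = -0.464857
  y ← 0.821746 + (0.49/2)·(1.854733 + (-0.464857)) = 1.162266
t=2.380000, y=1.162266:
  k1 = f(2.380000, 1.162266) = 1.179138
  k2 = f(2.870000, 1.740044) = -0.497751
  y ← 1.162266 + (0.49/2)·(1.179138 + (-0.497751)) = 1.329206
y(2.87) ≈ 1.3292

1.3292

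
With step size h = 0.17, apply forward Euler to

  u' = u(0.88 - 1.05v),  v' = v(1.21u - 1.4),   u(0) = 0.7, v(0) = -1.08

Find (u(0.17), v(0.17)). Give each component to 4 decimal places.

Euler on (u,v): u_{n+1} = u_n + h·u', v_{n+1} = v_n + h·v'.
0.000000: (0.700000, -1.080000); f=(1.409800, 0.597240) → (0.939666, -0.978469)
(u(0.17), v(0.17)) ≈ (0.9397, -0.9785)

0.9397, -0.9785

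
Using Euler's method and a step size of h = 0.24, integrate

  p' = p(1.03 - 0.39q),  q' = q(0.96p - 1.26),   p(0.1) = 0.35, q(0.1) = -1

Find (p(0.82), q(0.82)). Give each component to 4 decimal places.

Euler on (p,q): p_{n+1} = p_n + h·p', q_{n+1} = q_n + h·q'.
0.100000: (0.350000, -1.000000); f=(0.497000, 0.924000) → (0.469280, -0.778240)
0.340000: (0.469280, -0.778240); f=(0.625791, 0.629978) → (0.619470, -0.627045)
0.580000: (0.619470, -0.627045); f=(0.789544, 0.417179) → (0.808960, -0.526922)
(p(0.82), q(0.82)) ≈ (0.8090, -0.5269)

0.8090, -0.5269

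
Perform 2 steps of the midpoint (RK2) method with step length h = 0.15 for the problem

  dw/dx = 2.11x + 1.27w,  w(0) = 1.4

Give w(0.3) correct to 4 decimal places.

2.1496

Midpoint: k1 = f(x_n, w_n); k2 = f(x_n + h/2, w_n + (h/2)·k1); w_{n+1} = w_n + h·k2.
x=0.000000, w=1.400000:
  k1 = f(0.000000, 1.400000) = 1.778000
  k2 = f(0.075000, 1.533350) = 2.105605
  w ← 1.400000 + 0.15·2.105605 = 1.715841
x=0.150000, w=1.715841:
  k1 = f(0.150000, 1.715841) = 2.495618
  k2 = f(0.225000, 1.903012) = 2.891575
  w ← 1.715841 + 0.15·2.891575 = 2.149577
w(0.3) ≈ 2.1496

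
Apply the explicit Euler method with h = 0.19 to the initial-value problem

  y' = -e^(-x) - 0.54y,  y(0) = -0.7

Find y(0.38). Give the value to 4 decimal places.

-0.8914

Euler: y_{n+1} = y_n + h·f(x_n, y_n).
x=0.000000, y=-0.700000: f=-0.622000 → y ← -0.700000 + 0.19·(-0.622000) = -0.818180
x=0.190000, y=-0.818180: f=-0.385142 → y ← -0.818180 + 0.19·(-0.385142) = -0.891357
y(0.38) ≈ -0.8914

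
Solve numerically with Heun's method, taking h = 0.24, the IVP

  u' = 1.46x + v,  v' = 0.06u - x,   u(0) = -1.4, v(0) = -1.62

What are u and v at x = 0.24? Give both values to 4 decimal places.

Heun on (u,v): k1 = f(x_n, state_n); k2 = f(x_n + h, state_n + h·k1); state_{n+1} = state_n + (h/2)·(k1 + k2).
0.000000: (-1.400000, -1.620000)
  k1 = (-1.620000, -0.084000)
  predictor → (-1.788800, -1.640160)
  k2 = (-1.289760, -0.347328)
  → (-1.749171, -1.671759)
(u(0.24), v(0.24)) ≈ (-1.7492, -1.6718)

-1.7492, -1.6718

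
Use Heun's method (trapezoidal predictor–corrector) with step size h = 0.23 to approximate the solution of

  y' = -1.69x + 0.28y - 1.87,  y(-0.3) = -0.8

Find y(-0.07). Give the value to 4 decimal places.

Heun: k1 = f(x_n, y_n); k2 = f(x_n + h, y_n + h·k1); y_{n+1} = y_n + (h/2)·(k1 + k2).
x=-0.300000, y=-0.800000:
  k1 = f(-0.300000, -0.800000) = -1.587000
  k2 = f(-0.070000, -1.165010) = -2.077903
  y ← -0.800000 + (0.23/2)·(-1.587000 + (-2.077903)) = -1.221464
y(-0.07) ≈ -1.2215

-1.2215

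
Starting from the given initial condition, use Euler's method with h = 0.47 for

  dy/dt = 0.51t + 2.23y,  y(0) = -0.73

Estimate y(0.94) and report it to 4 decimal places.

-2.9495

Euler: y_{n+1} = y_n + h·f(t_n, y_n).
t=0.000000, y=-0.730000: f=-1.627900 → y ← -0.730000 + 0.47·(-1.627900) = -1.495113
t=0.470000, y=-1.495113: f=-3.094402 → y ← -1.495113 + 0.47·(-3.094402) = -2.949482
y(0.94) ≈ -2.9495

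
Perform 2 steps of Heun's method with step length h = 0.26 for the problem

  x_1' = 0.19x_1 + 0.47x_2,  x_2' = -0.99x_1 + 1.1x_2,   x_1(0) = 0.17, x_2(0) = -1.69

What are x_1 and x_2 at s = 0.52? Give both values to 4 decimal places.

Heun on (x_1,x_2): k1 = f(s_n, state_n); k2 = f(s_n + h, state_n + h·k1); state_{n+1} = state_n + (h/2)·(k1 + k2).
0.000000: (0.170000, -1.690000)
  k1 = (-0.762000, -2.027300)
  predictor → (-0.028120, -2.217098)
  k2 = (-1.047379, -2.410969)
  → (-0.065219, -2.266975)
0.260000: (-0.065219, -2.266975)
  k1 = (-1.077870, -2.429105)
  predictor → (-0.345465, -2.898542)
  k2 = (-1.427953, -2.846386)
  → (-0.390976, -2.952789)
(x_1(0.52), x_2(0.52)) ≈ (-0.3910, -2.9528)

-0.3910, -2.9528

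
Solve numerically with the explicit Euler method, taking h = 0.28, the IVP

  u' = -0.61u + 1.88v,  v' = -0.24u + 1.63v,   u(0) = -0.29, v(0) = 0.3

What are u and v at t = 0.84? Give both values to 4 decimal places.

Euler on (u,v): u_{n+1} = u_n + h·u', v_{n+1} = v_n + h·v'.
0.000000: (-0.290000, 0.300000); f=(0.740900, 0.558600) → (-0.082548, 0.456408)
0.280000: (-0.082548, 0.456408); f=(0.908401, 0.763757) → (0.171804, 0.670260)
0.560000: (0.171804, 0.670260); f=(1.155288, 1.051290) → (0.495285, 0.964621)
(u(0.84), v(0.84)) ≈ (0.4953, 0.9646)

0.4953, 0.9646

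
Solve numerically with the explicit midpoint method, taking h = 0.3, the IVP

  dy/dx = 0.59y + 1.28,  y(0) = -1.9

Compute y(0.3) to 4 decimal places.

-1.8481

Midpoint: k1 = f(x_n, y_n); k2 = f(x_n + h/2, y_n + (h/2)·k1); y_{n+1} = y_n + h·k2.
x=0.000000, y=-1.900000:
  k1 = f(0.000000, -1.900000) = 0.159000
  k2 = f(0.150000, -1.876150) = 0.173072
  y ← -1.900000 + 0.3·0.173072 = -1.848079
y(0.3) ≈ -1.8481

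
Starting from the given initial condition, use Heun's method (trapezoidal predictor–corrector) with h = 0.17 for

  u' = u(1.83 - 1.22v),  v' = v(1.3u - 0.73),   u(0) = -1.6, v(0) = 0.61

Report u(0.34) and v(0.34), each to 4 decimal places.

-2.5480, 0.2168

Heun on (u,v): k1 = f(t_n, state_n); k2 = f(t_n + h, state_n + h·k1); state_{n+1} = state_n + (h/2)·(k1 + k2).
0.000000: (-1.600000, 0.610000)
  k1 = (-1.737280, -1.714100)
  predictor → (-1.895338, 0.318603)
  k2 = (-2.731758, -1.017599)
  → (-1.979868, 0.377806)
0.170000: (-1.979868, 0.377806)
  k1 = (-2.710592, -1.248205)
  predictor → (-2.440669, 0.165611)
  k2 = (-3.973299, -0.646357)
  → (-2.547999, 0.216768)
(u(0.34), v(0.34)) ≈ (-2.5480, 0.2168)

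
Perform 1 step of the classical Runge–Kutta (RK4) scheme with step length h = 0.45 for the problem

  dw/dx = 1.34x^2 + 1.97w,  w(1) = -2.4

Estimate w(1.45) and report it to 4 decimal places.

RK4: k1 = f(x_n, w_n); k2 = f(x_n + h/2, w_n + (h/2)·k1); k3 = f(x_n + h/2, w_n + (h/2)·k2); k4 = f(x_n + h, w_n + h·k3); w_{n+1} = w_n + (h/6)·(k1 + 2k2 + 2k3 + k4).
x=1.000000, w=-2.400000:
  k1 = f(1.000000, -2.400000) = -3.388000
  k2 = f(1.225000, -3.162300) = -4.218894
  k3 = f(1.225000, -3.349251) = -4.587187
  k4 = f(1.450000, -4.464234) = -5.977191
  w ← -2.400000 + (0.45/6)·(k1 + 2k2 + 2k3 + k4) = -4.423301
w(1.45) ≈ -4.4233

-4.4233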